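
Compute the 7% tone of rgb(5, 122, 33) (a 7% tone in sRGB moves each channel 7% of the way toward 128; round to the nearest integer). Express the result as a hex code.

#0e7a28

Per channel, c → c + 0.07(128 − c):
  R: 5 + 0.07×(128−5) = 5 + 8.61 = 13.61 → 14
  G: 122 + 0.42 = 122.42 → 122
  B: 33 + 6.65 = 39.65 → 40
rgb(14, 122, 40) = #0e7a28.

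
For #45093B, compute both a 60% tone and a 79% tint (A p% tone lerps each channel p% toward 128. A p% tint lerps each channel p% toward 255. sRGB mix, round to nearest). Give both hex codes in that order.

#685064, #D8CBD6

#45093B is rgb(69, 9, 59).
60% tone:
  R: 69 + 35.4 = 104.4 → 104
  G: 9 + 71.4 = 80.4 → 80
  B: 59 + 41.4 = 100.4 → 100
  → #685064
79% tint:
  R: 69 + 146.94 = 215.94 → 216
  G: 9 + 0.79×(255−9) = 9 + 194.34 = 203.34 → 203
  B: 59 + 0.79×(255−59) = 59 + 154.84 = 213.84 → 214
  → #D8CBD6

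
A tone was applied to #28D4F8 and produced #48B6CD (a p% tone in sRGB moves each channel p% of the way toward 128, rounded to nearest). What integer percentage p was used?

#28D4F8 is rgb(40, 212, 248); #48B6CD is rgb(72, 182, 205).
On the B channel (widest range): 205 ≈ 248 + (p/100)(128 − 248), so p ≈ 100×(205 − 248)/(128 − 248) = -4300/-120 = 35.83.
p = 36 reproduces all three channels after rounding.

36%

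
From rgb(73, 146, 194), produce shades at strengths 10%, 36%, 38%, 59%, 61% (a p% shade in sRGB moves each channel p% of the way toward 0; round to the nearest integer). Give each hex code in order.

#4283AF, #2F5D7C, #2D5B78, #1E3C50, #1C394C

10%: (73 − 7.3 = 65.7→66, 146 − 14.6 = 131.4→131, 194 − 19.4 = 174.6→175) → #4283AF
36%: (73 − 26.28 = 46.72→47, 146 − 52.56 = 93.44→93, 194 − 69.84 = 124.16→124) → #2F5D7C
38%: (73 − 27.74 = 45.26→45, 146 − 55.48 = 90.52→91, 194 − 73.72 = 120.28→120) → #2D5B78
59%: (73 − 43.07 = 29.93→30, 146 − 86.14 = 59.86→60, 194 − 114.46 = 79.54→80) → #1E3C50
61%: (73 − 44.53 = 28.47→28, 146 − 89.06 = 56.94→57, 194 − 118.34 = 75.66→76) → #1C394C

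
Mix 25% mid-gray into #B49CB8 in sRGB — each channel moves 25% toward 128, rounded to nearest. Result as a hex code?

#B49CB8 is rgb(180, 156, 184).
A 25% tone moves each channel 25% toward 128:
  R: 180 + 0.25×(128−180) = 180 − 13 = 167 → 167
  G: 156 + 0.25×(128−156) = 156 − 7 = 149 → 149
  B: 184 − 14 = 170 → 170
rgb(167, 149, 170) = #A795AA.

#A795AA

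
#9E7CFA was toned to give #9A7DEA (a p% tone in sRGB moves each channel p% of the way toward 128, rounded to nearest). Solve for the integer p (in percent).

#9E7CFA is rgb(158, 124, 250); #9A7DEA is rgb(154, 125, 234).
On the B channel (widest range): 234 ≈ 250 + (p/100)(128 − 250), so p ≈ 100×(234 − 250)/(128 − 250) = -1600/-122 = 13.11.
p = 13 reproduces all three channels after rounding.

13%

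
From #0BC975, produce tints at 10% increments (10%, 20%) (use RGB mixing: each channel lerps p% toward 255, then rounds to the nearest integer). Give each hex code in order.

#0BC975 is rgb(11, 201, 117).
10%: (11 + 24.4 = 35.4→35, 201 + 5.4 = 206.4→206, 117 + 13.8 = 130.8→131) → #23CE83
20%: (11 + 48.8 = 59.8→60, 201 + 10.8 = 211.8→212, 117 + 27.6 = 144.6→145) → #3CD491

#23CE83, #3CD491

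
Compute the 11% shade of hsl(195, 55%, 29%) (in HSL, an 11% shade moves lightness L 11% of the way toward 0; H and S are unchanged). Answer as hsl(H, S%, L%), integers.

hsl(195, 55%, 26%)

L moves 11% from 29 toward 0: 29 − 3.19 = 25.81 → 26.
H and S are unchanged.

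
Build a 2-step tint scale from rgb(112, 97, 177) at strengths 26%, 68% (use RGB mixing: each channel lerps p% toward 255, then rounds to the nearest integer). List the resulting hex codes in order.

26%: (112 + 37.18 = 149.18→149, 97 + 41.08 = 138.08→138, 177 + 20.28 = 197.28→197) → #958ac5
68%: (112 + 97.24 = 209.24→209, 97 + 107.44 = 204.44→204, 177 + 53.04 = 230.04→230) → #d1cce6

#958ac5, #d1cce6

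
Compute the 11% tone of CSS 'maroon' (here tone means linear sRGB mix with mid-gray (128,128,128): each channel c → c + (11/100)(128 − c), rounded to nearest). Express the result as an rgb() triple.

rgb(128, 14, 14)

CSS maroon is rgb(128, 0, 0).
Per channel, c → c + 0.11(128 − c):
  R: 128 + 0 = 128 → 128
  G: 0 + 0.11×(128−0) = 0 + 14.08 = 14.08 → 14
  B: 0 + 0.11×(128−0) = 0 + 14.08 = 14.08 → 14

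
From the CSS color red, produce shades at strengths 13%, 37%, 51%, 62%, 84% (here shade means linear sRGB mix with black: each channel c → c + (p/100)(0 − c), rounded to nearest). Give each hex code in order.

CSS red is rgb(255, 0, 0).
13%: (255 − 33.15 = 221.85→222, 0→0, 0→0) → #DE0000
37%: (255 − 94.35 = 160.65→161, 0→0, 0→0) → #A10000
51%: (255 − 130.05 = 124.95→125, 0→0, 0→0) → #7D0000
62%: (255 − 158.1 = 96.9→97, 0→0, 0→0) → #610000
84%: (255 − 214.2 = 40.8→41, 0→0, 0→0) → #290000

#DE0000, #A10000, #7D0000, #610000, #290000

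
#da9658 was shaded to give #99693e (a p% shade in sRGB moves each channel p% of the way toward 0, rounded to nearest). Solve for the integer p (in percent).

30%

#da9658 is rgb(218, 150, 88); #99693e is rgb(153, 105, 62).
On the R channel (widest range): 153 ≈ 218 + (p/100)(0 − 218), so p ≈ 100×(153 − 218)/(0 − 218) = -6500/-218 = 29.82.
p = 30 reproduces all three channels after rounding.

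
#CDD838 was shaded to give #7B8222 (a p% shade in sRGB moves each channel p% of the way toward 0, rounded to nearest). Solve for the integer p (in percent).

40%

#CDD838 is rgb(205, 216, 56); #7B8222 is rgb(123, 130, 34).
On the G channel (widest range): 130 ≈ 216 + (p/100)(0 − 216), so p ≈ 100×(130 − 216)/(0 − 216) = -8600/-216 = 39.81.
p = 40 reproduces all three channels after rounding.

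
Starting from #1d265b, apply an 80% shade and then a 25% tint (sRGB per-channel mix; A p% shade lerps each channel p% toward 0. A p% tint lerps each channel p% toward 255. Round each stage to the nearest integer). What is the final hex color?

#1d265b is rgb(29, 38, 91).
Per channel, c → c + 0.8(0 − c):
  R: 29 + 0.8×(0−29) = 29 − 23.2 = 5.8 → 6
  G: 38 − 30.4 = 7.6 → 8
  B: 91 + 0.8×(0−91) = 91 − 72.8 = 18.2 → 18
After the shade: rgb(6, 8, 18) = #060812.
Per channel, c → c + 0.25(255 − c):
  R: 6 + 62.25 = 68.25 → 68
  G: 8 + 0.25×(255−8) = 8 + 61.75 = 69.75 → 70
  B: 18 + 0.25×(255−18) = 18 + 59.25 = 77.25 → 77
rgb(68, 70, 77) = #44464d.

#44464d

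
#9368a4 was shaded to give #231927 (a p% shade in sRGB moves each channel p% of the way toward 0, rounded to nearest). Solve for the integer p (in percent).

#9368a4 is rgb(147, 104, 164); #231927 is rgb(35, 25, 39).
On the B channel (widest range): 39 ≈ 164 + (p/100)(0 − 164), so p ≈ 100×(39 − 164)/(0 − 164) = -12500/-164 = 76.22.
p = 76 reproduces all three channels after rounding.

76%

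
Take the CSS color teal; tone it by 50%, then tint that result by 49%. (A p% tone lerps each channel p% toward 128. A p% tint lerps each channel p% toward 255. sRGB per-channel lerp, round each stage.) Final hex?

#9EBEBE

CSS teal is rgb(0, 128, 128).
A 50% tone moves each channel 50% toward 128:
  R: 0 + 0.5×(128−0) = 0 + 64 = 64 → 64
  G: 128 + 0 = 128 → 128
  B: 128 + 0.5×(128−128) = 128 + 0 = 128 → 128
After the tone: rgb(64, 128, 128) = #408080.
A 49% tint moves each channel 49% toward 255:
  R: 64 + 0.49×(255−64) = 64 + 93.59 = 157.59 → 158
  G: 128 + 0.49×(255−128) = 128 + 62.23 = 190.23 → 190
  B: 128 + 0.49×(255−128) = 128 + 62.23 = 190.23 → 190
rgb(158, 190, 190) = #9EBEBE.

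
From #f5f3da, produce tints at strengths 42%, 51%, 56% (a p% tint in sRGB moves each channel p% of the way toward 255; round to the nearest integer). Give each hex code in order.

#f9f8ea, #faf9ed, #fbfaef

#f5f3da is rgb(245, 243, 218).
42%: (245 + 4.2 = 249.2→249, 243 + 5.04 = 248.04→248, 218 + 15.54 = 233.54→234) → #f9f8ea
51%: (245 + 5.1 = 250.1→250, 243 + 6.12 = 249.12→249, 218 + 18.87 = 236.87→237) → #faf9ed
56%: (245 + 5.6 = 250.6→251, 243 + 6.72 = 249.72→250, 218 + 20.72 = 238.72→239) → #fbfaef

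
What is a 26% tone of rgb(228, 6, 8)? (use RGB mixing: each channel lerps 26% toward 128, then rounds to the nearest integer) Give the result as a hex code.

A 26% tone moves each channel 26% toward 128:
  R: 228 − 26 = 202 → 202
  G: 6 + 0.26×(128−6) = 6 + 31.72 = 37.72 → 38
  B: 8 + 0.26×(128−8) = 8 + 31.2 = 39.2 → 39
rgb(202, 38, 39) = #CA2627.

#CA2627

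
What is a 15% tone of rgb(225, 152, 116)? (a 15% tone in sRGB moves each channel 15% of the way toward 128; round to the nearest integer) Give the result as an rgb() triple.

A 15% tone moves each channel 15% toward 128:
  R: 225 + 0.15×(128−225) = 225 − 14.55 = 210.45 → 210
  G: 152 − 3.6 = 148.4 → 148
  B: 116 + 0.15×(128−116) = 116 + 1.8 = 117.8 → 118

rgb(210, 148, 118)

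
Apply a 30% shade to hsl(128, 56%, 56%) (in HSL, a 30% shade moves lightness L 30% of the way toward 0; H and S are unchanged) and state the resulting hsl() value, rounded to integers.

hsl(128, 56%, 39%)

L moves 30% from 56 toward 0: 56 − 16.8 = 39.2 → 39.
H and S are unchanged.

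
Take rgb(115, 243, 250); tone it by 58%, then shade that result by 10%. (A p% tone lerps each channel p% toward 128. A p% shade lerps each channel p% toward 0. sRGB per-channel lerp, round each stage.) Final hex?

Lerp each channel 58% toward 128:
  R: 115 + 0.58×(128−115) = 115 + 7.54 = 122.54 → 123
  G: 243 − 66.7 = 176.3 → 176
  B: 250 + 0.58×(128−250) = 250 − 70.76 = 179.24 → 179
After the tone: rgb(123, 176, 179) = #7BB0B3.
Lerp each channel 10% toward 0:
  R: 123 + 0.1×(0−123) = 123 − 12.3 = 110.7 → 111
  G: 176 + 0.1×(0−176) = 176 − 17.6 = 158.4 → 158
  B: 179 + 0.1×(0−179) = 179 − 17.9 = 161.1 → 161
rgb(111, 158, 161) = #6F9EA1.

#6F9EA1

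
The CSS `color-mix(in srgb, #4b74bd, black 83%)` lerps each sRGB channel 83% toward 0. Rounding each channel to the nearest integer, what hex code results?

#0d1420

#4b74bd is rgb(75, 116, 189).
Per channel, c → c + 0.83(0 − c):
  R: 75 + 0.83×(0−75) = 75 − 62.25 = 12.75 → 13
  G: 116 − 96.28 = 19.72 → 20
  B: 189 + 0.83×(0−189) = 189 − 156.87 = 32.13 → 32
rgb(13, 20, 32) = #0d1420.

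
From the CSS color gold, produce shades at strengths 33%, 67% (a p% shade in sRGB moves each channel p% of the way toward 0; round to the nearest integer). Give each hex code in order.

#ab9000, #544700

CSS gold is rgb(255, 215, 0).
33%: (255 − 84.15 = 170.85→171, 215 − 70.95 = 144.05→144, 0→0) → #ab9000
67%: (255 − 170.85 = 84.15→84, 215 − 144.05 = 70.95→71, 0→0) → #544700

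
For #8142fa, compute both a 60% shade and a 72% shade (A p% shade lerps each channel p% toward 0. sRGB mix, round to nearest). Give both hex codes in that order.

#341a64, #241246

#8142fa is rgb(129, 66, 250).
60% shade:
  R: 129 − 77.4 = 51.6 → 52
  G: 66 − 39.6 = 26.4 → 26
  B: 250 + 0.6×(0−250) = 250 − 150 = 100 → 100
  → #341a64
72% shade:
  R: 129 + 0.72×(0−129) = 129 − 92.88 = 36.12 → 36
  G: 66 + 0.72×(0−66) = 66 − 47.52 = 18.48 → 18
  B: 250 − 180 = 70 → 70
  → #241246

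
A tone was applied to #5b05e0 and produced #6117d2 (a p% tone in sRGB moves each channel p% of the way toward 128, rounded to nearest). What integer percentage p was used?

15%

#5b05e0 is rgb(91, 5, 224); #6117d2 is rgb(97, 23, 210).
On the G channel (widest range): 23 ≈ 5 + (p/100)(128 − 5), so p ≈ 100×(23 − 5)/(128 − 5) = 1800/123 = 14.63.
p = 15 reproduces all three channels after rounding.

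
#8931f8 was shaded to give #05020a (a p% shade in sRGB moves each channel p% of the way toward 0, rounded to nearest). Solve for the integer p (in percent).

#8931f8 is rgb(137, 49, 248); #05020a is rgb(5, 2, 10).
On the B channel (widest range): 10 ≈ 248 + (p/100)(0 − 248), so p ≈ 100×(10 − 248)/(0 − 248) = -23800/-248 = 95.97.
p = 96 reproduces all three channels after rounding.

96%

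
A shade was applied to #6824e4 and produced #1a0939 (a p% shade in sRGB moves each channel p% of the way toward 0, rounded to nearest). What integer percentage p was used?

#6824e4 is rgb(104, 36, 228); #1a0939 is rgb(26, 9, 57).
On the B channel (widest range): 57 ≈ 228 + (p/100)(0 − 228), so p ≈ 100×(57 − 228)/(0 − 228) = -17100/-228 = 75.00.
p = 75 reproduces all three channels after rounding.

75%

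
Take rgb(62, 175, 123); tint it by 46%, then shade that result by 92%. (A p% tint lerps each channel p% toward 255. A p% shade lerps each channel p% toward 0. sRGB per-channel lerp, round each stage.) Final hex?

#0c110f

A 46% tint moves each channel 46% toward 255:
  R: 62 + 0.46×(255−62) = 62 + 88.78 = 150.78 → 151
  G: 175 + 0.46×(255−175) = 175 + 36.8 = 211.8 → 212
  B: 123 + 0.46×(255−123) = 123 + 60.72 = 183.72 → 184
After the tint: rgb(151, 212, 184) = #97d4b8.
Lerp each channel 92% toward 0:
  R: 151 + 0.92×(0−151) = 151 − 138.92 = 12.08 → 12
  G: 212 + 0.92×(0−212) = 212 − 195.04 = 16.96 → 17
  B: 184 − 169.28 = 14.72 → 15
rgb(12, 17, 15) = #0c110f.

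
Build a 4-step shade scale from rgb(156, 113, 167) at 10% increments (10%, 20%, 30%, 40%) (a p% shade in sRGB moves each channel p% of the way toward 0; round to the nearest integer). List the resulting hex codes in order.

#8C6696, #7D5A86, #6D4F75, #5E4464

10%: (156 − 15.6 = 140.4→140, 113 − 11.3 = 101.7→102, 167 − 16.7 = 150.3→150) → #8C6696
20%: (156 − 31.2 = 124.8→125, 113 − 22.6 = 90.4→90, 167 − 33.4 = 133.6→134) → #7D5A86
30%: (156 − 46.8 = 109.2→109, 113 − 33.9 = 79.1→79, 167 − 50.1 = 116.9→117) → #6D4F75
40%: (156 − 62.4 = 93.6→94, 113 − 45.2 = 67.8→68, 167 − 66.8 = 100.2→100) → #5E4464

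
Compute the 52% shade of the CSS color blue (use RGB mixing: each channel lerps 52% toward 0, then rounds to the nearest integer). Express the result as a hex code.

CSS blue is rgb(0, 0, 255).
Per channel, c → c + 0.52(0 − c):
  R: 0 + 0.52×(0−0) = 0 + 0 = 0 → 0
  G: 0 + 0.52×(0−0) = 0 + 0 = 0 → 0
  B: 255 − 132.6 = 122.4 → 122
rgb(0, 0, 122) = #00007A.

#00007A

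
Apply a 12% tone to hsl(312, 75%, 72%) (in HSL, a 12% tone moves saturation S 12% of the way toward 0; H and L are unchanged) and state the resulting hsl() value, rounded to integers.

hsl(312, 66%, 72%)

S moves 12% from 75 toward 0: 75 − 9 = 66 → 66.
H and L are unchanged.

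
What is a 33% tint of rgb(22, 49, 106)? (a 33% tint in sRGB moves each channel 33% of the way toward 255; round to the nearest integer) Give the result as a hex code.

Lerp each channel 33% toward 255:
  R: 22 + 0.33×(255−22) = 22 + 76.89 = 98.89 → 99
  G: 49 + 67.98 = 116.98 → 117
  B: 106 + 49.17 = 155.17 → 155
rgb(99, 117, 155) = #63759B.

#63759B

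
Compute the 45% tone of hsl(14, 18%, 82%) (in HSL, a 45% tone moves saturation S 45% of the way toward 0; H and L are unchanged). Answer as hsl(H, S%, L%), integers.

S moves 45% from 18 toward 0: 18 − 8.1 = 9.9 → 10.
H and L are unchanged.

hsl(14, 10%, 82%)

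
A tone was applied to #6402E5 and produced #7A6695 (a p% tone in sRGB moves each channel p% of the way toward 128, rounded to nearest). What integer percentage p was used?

#6402E5 is rgb(100, 2, 229); #7A6695 is rgb(122, 102, 149).
On the G channel (widest range): 102 ≈ 2 + (p/100)(128 − 2), so p ≈ 100×(102 − 2)/(128 − 2) = 10000/126 = 79.37.
p = 79 reproduces all three channels after rounding.

79%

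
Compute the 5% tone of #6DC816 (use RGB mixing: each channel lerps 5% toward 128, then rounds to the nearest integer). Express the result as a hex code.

#6DC816 is rgb(109, 200, 22).
A 5% tone moves each channel 5% toward 128:
  R: 109 + 0.95 = 109.95 → 110
  G: 200 − 3.6 = 196.4 → 196
  B: 22 + 0.05×(128−22) = 22 + 5.3 = 27.3 → 27
rgb(110, 196, 27) = #6EC41B.

#6EC41B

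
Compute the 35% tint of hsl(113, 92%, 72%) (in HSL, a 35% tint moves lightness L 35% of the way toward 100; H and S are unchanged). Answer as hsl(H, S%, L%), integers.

L moves 35% from 72 toward 100: 72 + 9.8 = 81.8 → 82.
H and S are unchanged.

hsl(113, 92%, 82%)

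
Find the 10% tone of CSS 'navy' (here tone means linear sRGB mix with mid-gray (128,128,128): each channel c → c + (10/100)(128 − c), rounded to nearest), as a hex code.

CSS navy is rgb(0, 0, 128).
A 10% tone moves each channel 10% toward 128:
  R: 0 + 0.1×(128−0) = 0 + 12.8 = 12.8 → 13
  G: 0 + 12.8 = 12.8 → 13
  B: 128 + 0 = 128 → 128
rgb(13, 13, 128) = #0D0D80.

#0D0D80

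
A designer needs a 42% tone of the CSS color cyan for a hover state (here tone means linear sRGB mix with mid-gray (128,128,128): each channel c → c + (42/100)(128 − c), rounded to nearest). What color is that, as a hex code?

CSS cyan is rgb(0, 255, 255).
A 42% tone moves each channel 42% toward 128:
  R: 0 + 0.42×(128−0) = 0 + 53.76 = 53.76 → 54
  G: 255 + 0.42×(128−255) = 255 − 53.34 = 201.66 → 202
  B: 255 + 0.42×(128−255) = 255 − 53.34 = 201.66 → 202
rgb(54, 202, 202) = #36CACA.

#36CACA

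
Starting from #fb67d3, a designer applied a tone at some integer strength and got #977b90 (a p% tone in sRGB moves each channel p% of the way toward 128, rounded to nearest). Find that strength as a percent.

81%

#fb67d3 is rgb(251, 103, 211); #977b90 is rgb(151, 123, 144).
On the R channel (widest range): 151 ≈ 251 + (p/100)(128 − 251), so p ≈ 100×(151 − 251)/(128 − 251) = -10000/-123 = 81.30.
p = 81 reproduces all three channels after rounding.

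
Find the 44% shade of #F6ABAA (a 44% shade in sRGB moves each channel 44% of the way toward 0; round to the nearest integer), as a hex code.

#8A605F

#F6ABAA is rgb(246, 171, 170).
A 44% shade moves each channel 44% toward 0:
  R: 246 + 0.44×(0−246) = 246 − 108.24 = 137.76 → 138
  G: 171 − 75.24 = 95.76 → 96
  B: 170 + 0.44×(0−170) = 170 − 74.8 = 95.2 → 95
rgb(138, 96, 95) = #8A605F.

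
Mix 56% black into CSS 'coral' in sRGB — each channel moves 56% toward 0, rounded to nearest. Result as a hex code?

CSS coral is rgb(255, 127, 80).
A 56% shade moves each channel 56% toward 0:
  R: 255 − 142.8 = 112.2 → 112
  G: 127 − 71.12 = 55.88 → 56
  B: 80 + 0.56×(0−80) = 80 − 44.8 = 35.2 → 35
rgb(112, 56, 35) = #703823.

#703823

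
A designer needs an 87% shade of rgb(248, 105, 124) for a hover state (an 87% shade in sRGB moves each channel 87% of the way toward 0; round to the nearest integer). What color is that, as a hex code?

#200E10

Lerp each channel 87% toward 0:
  R: 248 + 0.87×(0−248) = 248 − 215.76 = 32.24 → 32
  G: 105 − 91.35 = 13.65 → 14
  B: 124 + 0.87×(0−124) = 124 − 107.88 = 16.12 → 16
rgb(32, 14, 16) = #200E10.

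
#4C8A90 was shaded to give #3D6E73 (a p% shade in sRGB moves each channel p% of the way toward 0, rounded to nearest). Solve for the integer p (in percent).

#4C8A90 is rgb(76, 138, 144); #3D6E73 is rgb(61, 110, 115).
On the B channel (widest range): 115 ≈ 144 + (p/100)(0 − 144), so p ≈ 100×(115 − 144)/(0 − 144) = -2900/-144 = 20.14.
p = 20 reproduces all three channels after rounding.

20%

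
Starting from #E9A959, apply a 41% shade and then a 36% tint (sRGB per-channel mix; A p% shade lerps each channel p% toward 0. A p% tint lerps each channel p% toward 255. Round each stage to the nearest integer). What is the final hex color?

#B39C7E

#E9A959 is rgb(233, 169, 89).
A 41% shade moves each channel 41% toward 0:
  R: 233 + 0.41×(0−233) = 233 − 95.53 = 137.47 → 137
  G: 169 + 0.41×(0−169) = 169 − 69.29 = 99.71 → 100
  B: 89 + 0.41×(0−89) = 89 − 36.49 = 52.51 → 53
After the shade: rgb(137, 100, 53) = #896435.
Per channel, c → c + 0.36(255 − c):
  R: 137 + 42.48 = 179.48 → 179
  G: 100 + 0.36×(255−100) = 100 + 55.8 = 155.8 → 156
  B: 53 + 0.36×(255−53) = 53 + 72.72 = 125.72 → 126
rgb(179, 156, 126) = #B39C7E.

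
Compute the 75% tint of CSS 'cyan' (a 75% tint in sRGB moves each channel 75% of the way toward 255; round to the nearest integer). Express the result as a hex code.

#bfffff

CSS cyan is rgb(0, 255, 255).
A 75% tint moves each channel 75% toward 255:
  R: 0 + 0.75×(255−0) = 0 + 191.25 = 191.25 → 191
  G: 255 + 0 = 255 → 255
  B: 255 + 0 = 255 → 255
rgb(191, 255, 255) = #bfffff.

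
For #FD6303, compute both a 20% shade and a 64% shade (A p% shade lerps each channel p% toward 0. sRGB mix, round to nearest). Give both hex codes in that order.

#CA4F02, #5B2401

#FD6303 is rgb(253, 99, 3).
20% shade:
  R: 253 − 50.6 = 202.4 → 202
  G: 99 + 0.2×(0−99) = 99 − 19.8 = 79.2 → 79
  B: 3 + 0.2×(0−3) = 3 − 0.6 = 2.4 → 2
  → #CA4F02
64% shade:
  R: 253 + 0.64×(0−253) = 253 − 161.92 = 91.08 → 91
  G: 99 + 0.64×(0−99) = 99 − 63.36 = 35.64 → 36
  B: 3 + 0.64×(0−3) = 3 − 1.92 = 1.08 → 1
  → #5B2401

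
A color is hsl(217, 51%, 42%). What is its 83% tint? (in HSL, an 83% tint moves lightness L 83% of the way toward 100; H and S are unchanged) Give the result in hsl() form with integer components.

L moves 83% from 42 toward 100: 42 + 48.14 = 90.14 → 90.
H and S are unchanged.

hsl(217, 51%, 90%)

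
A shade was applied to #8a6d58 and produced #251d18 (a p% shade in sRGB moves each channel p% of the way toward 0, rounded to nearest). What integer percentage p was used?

73%

#8a6d58 is rgb(138, 109, 88); #251d18 is rgb(37, 29, 24).
On the R channel (widest range): 37 ≈ 138 + (p/100)(0 − 138), so p ≈ 100×(37 − 138)/(0 − 138) = -10100/-138 = 73.19.
p = 73 reproduces all three channels after rounding.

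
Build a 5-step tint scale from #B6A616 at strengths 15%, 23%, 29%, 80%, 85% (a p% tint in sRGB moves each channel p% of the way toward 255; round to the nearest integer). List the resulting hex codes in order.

#B6A616 is rgb(182, 166, 22).
15%: (182 + 10.95 = 192.95→193, 166 + 13.35 = 179.35→179, 22 + 34.95 = 56.95→57) → #C1B339
23%: (182 + 16.79 = 198.79→199, 166 + 20.47 = 186.47→186, 22 + 53.59 = 75.59→76) → #C7BA4C
29%: (182 + 21.17 = 203.17→203, 166 + 25.81 = 191.81→192, 22 + 67.57 = 89.57→90) → #CBC05A
80%: (182 + 58.4 = 240.4→240, 166 + 71.2 = 237.2→237, 22 + 186.4 = 208.4→208) → #F0EDD0
85%: (182 + 62.05 = 244.05→244, 166 + 75.65 = 241.65→242, 22 + 198.05 = 220.05→220) → #F4F2DC

#C1B339, #C7BA4C, #CBC05A, #F0EDD0, #F4F2DC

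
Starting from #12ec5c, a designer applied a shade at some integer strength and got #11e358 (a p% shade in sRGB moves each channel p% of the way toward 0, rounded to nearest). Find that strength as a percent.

#12ec5c is rgb(18, 236, 92); #11e358 is rgb(17, 227, 88).
On the G channel (widest range): 227 ≈ 236 + (p/100)(0 − 236), so p ≈ 100×(227 − 236)/(0 − 236) = -900/-236 = 3.81.
p = 4 reproduces all three channels after rounding.

4%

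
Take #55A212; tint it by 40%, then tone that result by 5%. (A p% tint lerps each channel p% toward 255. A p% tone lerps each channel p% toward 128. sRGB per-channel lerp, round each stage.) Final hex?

#55A212 is rgb(85, 162, 18).
Lerp each channel 40% toward 255:
  R: 85 + 0.4×(255−85) = 85 + 68 = 153 → 153
  G: 162 + 0.4×(255−162) = 162 + 37.2 = 199.2 → 199
  B: 18 + 94.8 = 112.8 → 113
After the tint: rgb(153, 199, 113) = #99C771.
Lerp each channel 5% toward 128:
  R: 153 + 0.05×(128−153) = 153 − 1.25 = 151.75 → 152
  G: 199 − 3.55 = 195.45 → 195
  B: 113 + 0.05×(128−113) = 113 + 0.75 = 113.75 → 114
rgb(152, 195, 114) = #98C372.

#98C372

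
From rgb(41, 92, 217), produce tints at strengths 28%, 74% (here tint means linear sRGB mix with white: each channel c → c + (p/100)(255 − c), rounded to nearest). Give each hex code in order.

#658ae4, #c7d5f5

28%: (41 + 59.92 = 100.92→101, 92 + 45.64 = 137.64→138, 217 + 10.64 = 227.64→228) → #658ae4
74%: (41 + 158.36 = 199.36→199, 92 + 120.62 = 212.62→213, 217 + 28.12 = 245.12→245) → #c7d5f5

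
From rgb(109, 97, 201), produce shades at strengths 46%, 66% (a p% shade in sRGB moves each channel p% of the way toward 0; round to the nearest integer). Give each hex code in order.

#3B346D, #252144

46%: (109 − 50.14 = 58.86→59, 97 − 44.62 = 52.38→52, 201 − 92.46 = 108.54→109) → #3B346D
66%: (109 − 71.94 = 37.06→37, 97 − 64.02 = 32.98→33, 201 − 132.66 = 68.34→68) → #252144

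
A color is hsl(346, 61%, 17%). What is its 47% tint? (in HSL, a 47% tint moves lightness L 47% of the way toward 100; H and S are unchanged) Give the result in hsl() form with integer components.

L moves 47% from 17 toward 100: 17 + 39.01 = 56.01 → 56.
H and S are unchanged.

hsl(346, 61%, 56%)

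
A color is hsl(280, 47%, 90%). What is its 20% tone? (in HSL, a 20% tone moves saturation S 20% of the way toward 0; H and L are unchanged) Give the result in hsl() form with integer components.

hsl(280, 38%, 90%)

S moves 20% from 47 toward 0: 47 − 9.4 = 37.6 → 38.
H and L are unchanged.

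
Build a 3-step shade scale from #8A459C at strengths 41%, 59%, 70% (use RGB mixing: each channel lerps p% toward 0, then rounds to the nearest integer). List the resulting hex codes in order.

#51295C, #391C40, #29152F

#8A459C is rgb(138, 69, 156).
41%: (138 − 56.58 = 81.42→81, 69 − 28.29 = 40.71→41, 156 − 63.96 = 92.04→92) → #51295C
59%: (138 − 81.42 = 56.58→57, 69 − 40.71 = 28.29→28, 156 − 92.04 = 63.96→64) → #391C40
70%: (138 − 96.6 = 41.4→41, 69 − 48.3 = 20.7→21, 156 − 109.2 = 46.8→47) → #29152F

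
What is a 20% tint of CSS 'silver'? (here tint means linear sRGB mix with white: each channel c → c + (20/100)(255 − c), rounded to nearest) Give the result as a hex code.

CSS silver is rgb(192, 192, 192).
Lerp each channel 20% toward 255:
  R: 192 + 12.6 = 204.6 → 205
  G: 192 + 0.2×(255−192) = 192 + 12.6 = 204.6 → 205
  B: 192 + 0.2×(255−192) = 192 + 12.6 = 204.6 → 205
rgb(205, 205, 205) = #CDCDCD.

#CDCDCD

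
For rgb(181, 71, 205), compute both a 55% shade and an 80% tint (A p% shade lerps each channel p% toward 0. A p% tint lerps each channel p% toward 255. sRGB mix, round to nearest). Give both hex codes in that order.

#51205C, #F0DAF5

55% shade:
  R: 181 + 0.55×(0−181) = 181 − 99.55 = 81.45 → 81
  G: 71 + 0.55×(0−71) = 71 − 39.05 = 31.95 → 32
  B: 205 + 0.55×(0−205) = 205 − 112.75 = 92.25 → 92
  → #51205C
80% tint:
  R: 181 + 0.8×(255−181) = 181 + 59.2 = 240.2 → 240
  G: 71 + 147.2 = 218.2 → 218
  B: 205 + 0.8×(255−205) = 205 + 40 = 245 → 245
  → #F0DAF5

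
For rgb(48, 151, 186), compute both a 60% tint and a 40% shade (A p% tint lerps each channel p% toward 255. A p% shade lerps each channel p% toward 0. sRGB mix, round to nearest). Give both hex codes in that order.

#acd5e3, #1d5b70

60% tint:
  R: 48 + 124.2 = 172.2 → 172
  G: 151 + 0.6×(255−151) = 151 + 62.4 = 213.4 → 213
  B: 186 + 0.6×(255−186) = 186 + 41.4 = 227.4 → 227
  → #acd5e3
40% shade:
  R: 48 + 0.4×(0−48) = 48 − 19.2 = 28.8 → 29
  G: 151 − 60.4 = 90.6 → 91
  B: 186 + 0.4×(0−186) = 186 − 74.4 = 111.6 → 112
  → #1d5b70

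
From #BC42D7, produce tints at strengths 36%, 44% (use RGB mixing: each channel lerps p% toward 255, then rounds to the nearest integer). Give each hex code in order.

#BC42D7 is rgb(188, 66, 215).
36%: (188 + 24.12 = 212.12→212, 66 + 68.04 = 134.04→134, 215 + 14.4 = 229.4→229) → #D486E5
44%: (188 + 29.48 = 217.48→217, 66 + 83.16 = 149.16→149, 215 + 17.6 = 232.6→233) → #D995E9

#D486E5, #D995E9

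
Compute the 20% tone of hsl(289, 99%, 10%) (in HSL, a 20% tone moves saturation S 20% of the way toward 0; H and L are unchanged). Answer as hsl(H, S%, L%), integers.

S moves 20% from 99 toward 0: 99 − 19.8 = 79.2 → 79.
H and L are unchanged.

hsl(289, 79%, 10%)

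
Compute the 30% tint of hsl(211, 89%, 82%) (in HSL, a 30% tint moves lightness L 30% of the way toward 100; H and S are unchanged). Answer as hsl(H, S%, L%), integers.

hsl(211, 89%, 87%)

L moves 30% from 82 toward 100: 82 + 5.4 = 87.4 → 87.
H and S are unchanged.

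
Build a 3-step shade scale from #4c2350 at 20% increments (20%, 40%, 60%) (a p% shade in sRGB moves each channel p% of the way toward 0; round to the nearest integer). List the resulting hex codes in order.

#4c2350 is rgb(76, 35, 80).
20%: (76 − 15.2 = 60.8→61, 35 − 7 = 28→28, 80 − 16 = 64→64) → #3d1c40
40%: (76 − 30.4 = 45.6→46, 35 − 14 = 21→21, 80 − 32 = 48→48) → #2e1530
60%: (76 − 45.6 = 30.4→30, 35 − 21 = 14→14, 80 − 48 = 32→32) → #1e0e20

#3d1c40, #2e1530, #1e0e20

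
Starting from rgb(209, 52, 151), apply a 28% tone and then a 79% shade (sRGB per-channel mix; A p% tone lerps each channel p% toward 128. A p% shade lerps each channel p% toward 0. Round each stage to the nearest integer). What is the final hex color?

Per channel, c → c + 0.28(128 − c):
  R: 209 − 22.68 = 186.32 → 186
  G: 52 + 21.28 = 73.28 → 73
  B: 151 − 6.44 = 144.56 → 145
After the tone: rgb(186, 73, 145) = #BA4991.
A 79% shade moves each channel 79% toward 0:
  R: 186 + 0.79×(0−186) = 186 − 146.94 = 39.06 → 39
  G: 73 + 0.79×(0−73) = 73 − 57.67 = 15.33 → 15
  B: 145 − 114.55 = 30.45 → 30
rgb(39, 15, 30) = #270F1E.

#270F1E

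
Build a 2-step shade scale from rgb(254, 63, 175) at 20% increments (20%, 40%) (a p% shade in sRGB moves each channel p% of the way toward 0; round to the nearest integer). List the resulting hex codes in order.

#CB328C, #982669

20%: (254 − 50.8 = 203.2→203, 63 − 12.6 = 50.4→50, 175 − 35 = 140→140) → #CB328C
40%: (254 − 101.6 = 152.4→152, 63 − 25.2 = 37.8→38, 175 − 70 = 105→105) → #982669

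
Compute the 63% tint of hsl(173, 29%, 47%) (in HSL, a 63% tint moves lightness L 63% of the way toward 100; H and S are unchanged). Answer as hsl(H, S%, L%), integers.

hsl(173, 29%, 80%)

L moves 63% from 47 toward 100: 47 + 33.39 = 80.39 → 80.
H and S are unchanged.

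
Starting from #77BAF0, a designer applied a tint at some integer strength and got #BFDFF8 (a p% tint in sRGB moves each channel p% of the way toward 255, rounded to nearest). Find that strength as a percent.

#77BAF0 is rgb(119, 186, 240); #BFDFF8 is rgb(191, 223, 248).
On the R channel (widest range): 191 ≈ 119 + (p/100)(255 − 119), so p ≈ 100×(191 − 119)/(255 − 119) = 7200/136 = 52.94.
p = 53 reproduces all three channels after rounding.

53%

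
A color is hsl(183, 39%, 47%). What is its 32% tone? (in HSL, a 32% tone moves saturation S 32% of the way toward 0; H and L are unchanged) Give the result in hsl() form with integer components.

hsl(183, 27%, 47%)

S moves 32% from 39 toward 0: 39 − 12.48 = 26.52 → 27.
H and L are unchanged.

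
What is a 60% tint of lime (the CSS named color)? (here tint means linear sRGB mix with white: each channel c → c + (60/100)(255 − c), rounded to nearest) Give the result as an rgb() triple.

CSS lime is rgb(0, 255, 0).
Per channel, c → c + 0.6(255 − c):
  R: 0 + 153 = 153 → 153
  G: 255 + 0 = 255 → 255
  B: 0 + 0.6×(255−0) = 0 + 153 = 153 → 153

rgb(153, 255, 153)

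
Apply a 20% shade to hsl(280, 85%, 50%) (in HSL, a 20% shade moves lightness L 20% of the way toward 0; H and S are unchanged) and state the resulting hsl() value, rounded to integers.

L moves 20% from 50 toward 0: 50 − 10 = 40 → 40.
H and S are unchanged.

hsl(280, 85%, 40%)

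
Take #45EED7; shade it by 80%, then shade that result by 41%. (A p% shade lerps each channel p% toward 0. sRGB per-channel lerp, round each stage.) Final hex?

#45EED7 is rgb(69, 238, 215).
Per channel, c → c + 0.8(0 − c):
  R: 69 − 55.2 = 13.8 → 14
  G: 238 − 190.4 = 47.6 → 48
  B: 215 + 0.8×(0−215) = 215 − 172 = 43 → 43
After the shade: rgb(14, 48, 43) = #0E302B.
Per channel, c → c + 0.41(0 − c):
  R: 14 − 5.74 = 8.26 → 8
  G: 48 + 0.41×(0−48) = 48 − 19.68 = 28.32 → 28
  B: 43 − 17.63 = 25.37 → 25
rgb(8, 28, 25) = #081C19.

#081C19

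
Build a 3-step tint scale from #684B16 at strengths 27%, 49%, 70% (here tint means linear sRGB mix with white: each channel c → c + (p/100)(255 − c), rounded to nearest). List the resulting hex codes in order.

#684B16 is rgb(104, 75, 22).
27%: (104 + 40.77 = 144.77→145, 75 + 48.6 = 123.6→124, 22 + 62.91 = 84.91→85) → #917C55
49%: (104 + 73.99 = 177.99→178, 75 + 88.2 = 163.2→163, 22 + 114.17 = 136.17→136) → #B2A388
70%: (104 + 105.7 = 209.7→210, 75 + 126 = 201→201, 22 + 163.1 = 185.1→185) → #D2C9B9

#917C55, #B2A388, #D2C9B9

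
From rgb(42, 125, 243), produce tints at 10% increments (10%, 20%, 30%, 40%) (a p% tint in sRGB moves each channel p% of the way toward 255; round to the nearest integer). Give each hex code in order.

10%: (42 + 21.3 = 63.3→63, 125 + 13 = 138→138, 243 + 1.2 = 244.2→244) → #3f8af4
20%: (42 + 42.6 = 84.6→85, 125 + 26 = 151→151, 243 + 2.4 = 245.4→245) → #5597f5
30%: (42 + 63.9 = 105.9→106, 125 + 39 = 164→164, 243 + 3.6 = 246.6→247) → #6aa4f7
40%: (42 + 85.2 = 127.2→127, 125 + 52 = 177→177, 243 + 4.8 = 247.8→248) → #7fb1f8

#3f8af4, #5597f5, #6aa4f7, #7fb1f8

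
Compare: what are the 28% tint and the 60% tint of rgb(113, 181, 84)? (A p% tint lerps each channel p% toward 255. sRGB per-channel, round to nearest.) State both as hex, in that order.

#99CA84, #C6E1BB

28% tint:
  R: 113 + 0.28×(255−113) = 113 + 39.76 = 152.76 → 153
  G: 181 + 0.28×(255−181) = 181 + 20.72 = 201.72 → 202
  B: 84 + 47.88 = 131.88 → 132
  → #99CA84
60% tint:
  R: 113 + 0.6×(255−113) = 113 + 85.2 = 198.2 → 198
  G: 181 + 0.6×(255−181) = 181 + 44.4 = 225.4 → 225
  B: 84 + 0.6×(255−84) = 84 + 102.6 = 186.6 → 187
  → #C6E1BB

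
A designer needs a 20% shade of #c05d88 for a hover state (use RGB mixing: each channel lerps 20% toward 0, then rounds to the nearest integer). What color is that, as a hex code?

#9a4a6d

#c05d88 is rgb(192, 93, 136).
Lerp each channel 20% toward 0:
  R: 192 + 0.2×(0−192) = 192 − 38.4 = 153.6 → 154
  G: 93 − 18.6 = 74.4 → 74
  B: 136 − 27.2 = 108.8 → 109
rgb(154, 74, 109) = #9a4a6d.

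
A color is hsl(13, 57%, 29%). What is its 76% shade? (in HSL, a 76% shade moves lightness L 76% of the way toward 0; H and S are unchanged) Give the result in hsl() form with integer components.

L moves 76% from 29 toward 0: 29 − 22.04 = 6.96 → 7.
H and S are unchanged.

hsl(13, 57%, 7%)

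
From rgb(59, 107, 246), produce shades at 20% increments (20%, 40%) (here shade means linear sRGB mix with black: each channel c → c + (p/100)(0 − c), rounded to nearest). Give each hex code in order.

20%: (59 − 11.8 = 47.2→47, 107 − 21.4 = 85.6→86, 246 − 49.2 = 196.8→197) → #2F56C5
40%: (59 − 23.6 = 35.4→35, 107 − 42.8 = 64.2→64, 246 − 98.4 = 147.6→148) → #234094

#2F56C5, #234094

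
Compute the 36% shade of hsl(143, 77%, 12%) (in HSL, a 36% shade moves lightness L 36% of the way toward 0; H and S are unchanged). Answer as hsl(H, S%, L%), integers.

hsl(143, 77%, 8%)

L moves 36% from 12 toward 0: 12 − 4.32 = 7.68 → 8.
H and S are unchanged.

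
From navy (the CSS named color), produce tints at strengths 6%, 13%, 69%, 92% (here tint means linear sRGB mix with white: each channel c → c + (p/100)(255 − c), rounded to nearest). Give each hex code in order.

CSS navy is rgb(0, 0, 128).
6%: (0 + 15.3 = 15.3→15, 0 + 15.3 = 15.3→15, 128 + 7.62 = 135.62→136) → #0f0f88
13%: (0 + 33.15 = 33.15→33, 0 + 33.15 = 33.15→33, 128 + 16.51 = 144.51→145) → #212191
69%: (0 + 175.95 = 175.95→176, 0 + 175.95 = 175.95→176, 128 + 87.63 = 215.63→216) → #b0b0d8
92%: (0 + 234.6 = 234.6→235, 0 + 234.6 = 234.6→235, 128 + 116.84 = 244.84→245) → #ebebf5

#0f0f88, #212191, #b0b0d8, #ebebf5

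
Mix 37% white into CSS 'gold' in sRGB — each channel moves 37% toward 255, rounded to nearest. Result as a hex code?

CSS gold is rgb(255, 215, 0).
Lerp each channel 37% toward 255:
  R: 255 + 0.37×(255−255) = 255 + 0 = 255 → 255
  G: 215 + 0.37×(255−215) = 215 + 14.8 = 229.8 → 230
  B: 0 + 0.37×(255−0) = 0 + 94.35 = 94.35 → 94
rgb(255, 230, 94) = #FFE65E.

#FFE65E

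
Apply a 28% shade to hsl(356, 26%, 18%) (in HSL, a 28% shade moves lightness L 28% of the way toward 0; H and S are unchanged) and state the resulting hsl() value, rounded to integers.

L moves 28% from 18 toward 0: 18 − 5.04 = 12.96 → 13.
H and S are unchanged.

hsl(356, 26%, 13%)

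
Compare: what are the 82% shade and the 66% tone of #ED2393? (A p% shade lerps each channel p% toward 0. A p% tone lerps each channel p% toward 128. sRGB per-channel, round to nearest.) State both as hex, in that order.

#ED2393 is rgb(237, 35, 147).
82% shade:
  R: 237 − 194.34 = 42.66 → 43
  G: 35 − 28.7 = 6.3 → 6
  B: 147 − 120.54 = 26.46 → 26
  → #2B061A
66% tone:
  R: 237 + 0.66×(128−237) = 237 − 71.94 = 165.06 → 165
  G: 35 + 0.66×(128−35) = 35 + 61.38 = 96.38 → 96
  B: 147 − 12.54 = 134.46 → 134
  → #A56086

#2B061A, #A56086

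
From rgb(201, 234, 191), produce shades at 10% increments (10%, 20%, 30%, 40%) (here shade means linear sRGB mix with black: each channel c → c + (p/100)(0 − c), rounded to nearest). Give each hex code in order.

10%: (201 − 20.1 = 180.9→181, 234 − 23.4 = 210.6→211, 191 − 19.1 = 171.9→172) → #b5d3ac
20%: (201 − 40.2 = 160.8→161, 234 − 46.8 = 187.2→187, 191 − 38.2 = 152.8→153) → #a1bb99
30%: (201 − 60.3 = 140.7→141, 234 − 70.2 = 163.8→164, 191 − 57.3 = 133.7→134) → #8da486
40%: (201 − 80.4 = 120.6→121, 234 − 93.6 = 140.4→140, 191 − 76.4 = 114.6→115) → #798c73

#b5d3ac, #a1bb99, #8da486, #798c73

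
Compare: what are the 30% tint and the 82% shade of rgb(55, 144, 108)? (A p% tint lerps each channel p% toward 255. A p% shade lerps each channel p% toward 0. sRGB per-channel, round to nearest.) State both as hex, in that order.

30% tint:
  R: 55 + 60 = 115 → 115
  G: 144 + 33.3 = 177.3 → 177
  B: 108 + 0.3×(255−108) = 108 + 44.1 = 152.1 → 152
  → #73B198
82% shade:
  R: 55 + 0.82×(0−55) = 55 − 45.1 = 9.9 → 10
  G: 144 − 118.08 = 25.92 → 26
  B: 108 − 88.56 = 19.44 → 19
  → #0A1A13

#73B198, #0A1A13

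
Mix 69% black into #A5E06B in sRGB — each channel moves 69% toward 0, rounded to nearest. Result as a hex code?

#A5E06B is rgb(165, 224, 107).
Per channel, c → c + 0.69(0 − c):
  R: 165 + 0.69×(0−165) = 165 − 113.85 = 51.15 → 51
  G: 224 + 0.69×(0−224) = 224 − 154.56 = 69.44 → 69
  B: 107 + 0.69×(0−107) = 107 − 73.83 = 33.17 → 33
rgb(51, 69, 33) = #334521.

#334521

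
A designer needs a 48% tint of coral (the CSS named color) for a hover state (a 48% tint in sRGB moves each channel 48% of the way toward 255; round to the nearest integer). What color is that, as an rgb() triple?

CSS coral is rgb(255, 127, 80).
A 48% tint moves each channel 48% toward 255:
  R: 255 + 0 = 255 → 255
  G: 127 + 0.48×(255−127) = 127 + 61.44 = 188.44 → 188
  B: 80 + 84 = 164 → 164

rgb(255, 188, 164)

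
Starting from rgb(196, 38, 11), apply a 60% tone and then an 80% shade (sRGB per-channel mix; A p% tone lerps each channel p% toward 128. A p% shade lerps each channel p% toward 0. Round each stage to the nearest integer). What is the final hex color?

Per channel, c → c + 0.6(128 − c):
  R: 196 + 0.6×(128−196) = 196 − 40.8 = 155.2 → 155
  G: 38 + 0.6×(128−38) = 38 + 54 = 92 → 92
  B: 11 + 0.6×(128−11) = 11 + 70.2 = 81.2 → 81
After the tone: rgb(155, 92, 81) = #9b5c51.
Per channel, c → c + 0.8(0 − c):
  R: 155 − 124 = 31 → 31
  G: 92 − 73.6 = 18.4 → 18
  B: 81 + 0.8×(0−81) = 81 − 64.8 = 16.2 → 16
rgb(31, 18, 16) = #1f1210.

#1f1210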